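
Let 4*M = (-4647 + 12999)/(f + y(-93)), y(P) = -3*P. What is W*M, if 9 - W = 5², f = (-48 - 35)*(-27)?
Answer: -464/35 ≈ -13.257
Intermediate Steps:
f = 2241 (f = -83*(-27) = 2241)
W = -16 (W = 9 - 1*5² = 9 - 1*25 = 9 - 25 = -16)
M = 29/35 (M = ((-4647 + 12999)/(2241 - 3*(-93)))/4 = (8352/(2241 + 279))/4 = (8352/2520)/4 = (8352*(1/2520))/4 = (¼)*(116/35) = 29/35 ≈ 0.82857)
W*M = -16*29/35 = -464/35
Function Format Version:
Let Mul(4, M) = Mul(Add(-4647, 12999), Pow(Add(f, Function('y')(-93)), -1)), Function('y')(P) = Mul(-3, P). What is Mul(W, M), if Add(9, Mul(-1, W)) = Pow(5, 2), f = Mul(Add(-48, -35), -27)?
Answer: Rational(-464, 35) ≈ -13.257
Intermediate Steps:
f = 2241 (f = Mul(-83, -27) = 2241)
W = -16 (W = Add(9, Mul(-1, Pow(5, 2))) = Add(9, Mul(-1, 25)) = Add(9, -25) = -16)
M = Rational(29, 35) (M = Mul(Rational(1, 4), Mul(Add(-4647, 12999), Pow(Add(2241, Mul(-3, -93)), -1))) = Mul(Rational(1, 4), Mul(8352, Pow(Add(2241, 279), -1))) = Mul(Rational(1, 4), Mul(8352, Pow(2520, -1))) = Mul(Rational(1, 4), Mul(8352, Rational(1, 2520))) = Mul(Rational(1, 4), Rational(116, 35)) = Rational(29, 35) ≈ 0.82857)
Mul(W, M) = Mul(-16, Rational(29, 35)) = Rational(-464, 35)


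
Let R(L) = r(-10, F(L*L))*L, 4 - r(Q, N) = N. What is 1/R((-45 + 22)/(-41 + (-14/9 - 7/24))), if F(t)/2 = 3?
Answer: -3085/3312 ≈ -0.93146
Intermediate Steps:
F(t) = 6 (F(t) = 2*3 = 6)
r(Q, N) = 4 - N
R(L) = -2*L (R(L) = (4 - 1*6)*L = (4 - 6)*L = -2*L)
1/R((-45 + 22)/(-41 + (-14/9 - 7/24))) = 1/(-2*(-45 + 22)/(-41 + (-14/9 - 7/24))) = 1/(-(-46)/(-41 + (-14*1/9 - 7*1/24))) = 1/(-(-46)/(-41 + (-14/9 - 7/24))) = 1/(-(-46)/(-41 - 133/72)) = 1/(-(-46)/(-3085/72)) = 1/(-(-46)*(-72)/3085) = 1/(-2*1656/3085) = 1/(-3312/3085) = -3085/3312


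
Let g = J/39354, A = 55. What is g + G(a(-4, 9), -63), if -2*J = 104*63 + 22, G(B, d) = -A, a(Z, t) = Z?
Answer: -2167757/39354 ≈ -55.083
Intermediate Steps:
G(B, d) = -55 (G(B, d) = -1*55 = -55)
J = -3287 (J = -(104*63 + 22)/2 = -(6552 + 22)/2 = -½*6574 = -3287)
g = -3287/39354 ≈ -0.083524
g + G(a(-4, 9), -63) = -3287/39354 - 55 = -2167757/39354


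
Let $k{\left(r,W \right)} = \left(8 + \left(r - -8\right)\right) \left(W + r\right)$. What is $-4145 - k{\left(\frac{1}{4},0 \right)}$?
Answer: $- \frac{66385}{16} \approx -4149.1$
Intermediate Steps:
$k{\left(r,W \right)} = \left(16 + r\right) \left(W + r\right)$ ($k{\left(r,W \right)} = \left(8 + \left(r + 8\right)\right) \left(W + r\right) = \left(8 + \left(8 + r\right)\right) \left(W + r\right) = \left(16 + r\right) \left(W + r\right)$)
$-4145 - k{\left(\frac{1}{4},0 \right)} = -4145 - \left(\left(\frac{1}{4}\right)^{2} + 16 \cdot 0 + \frac{16}{4} + \frac{0}{4}\right) = -4145 - \left(\left(\frac{1}{4}\right)^{2} + 0 + 16 \cdot \frac{1}{4} + 0 \cdot \frac{1}{4}\right) = -4145 - \left(\frac{1}{16} + 0 + 4 + 0\right) = -4145 - \frac{65}{16} = - \frac{66385}{16}$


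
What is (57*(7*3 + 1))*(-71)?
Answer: -89034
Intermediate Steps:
(57*(7*3 + 1))*(-71) = (57*(21 + 1))*(-71) = (57*22)*(-71) = 1254*(-71) = -89034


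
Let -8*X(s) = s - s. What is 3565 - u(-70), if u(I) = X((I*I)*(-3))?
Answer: 3565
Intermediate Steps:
X(s) = 0 (X(s) = -(s - s)/8 = -1/8*0 = 0)
u(I) = 0
3565 - u(-70) = 3565 - 1*0 = 3565 + 0 = 3565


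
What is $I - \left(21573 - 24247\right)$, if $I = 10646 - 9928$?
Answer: $3392$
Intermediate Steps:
$I = 718$
$I - \left(21573 - 24247\right) = 718 - \left(21573 - 24247\right) = 718 - -2674 = 718 + 2674 = 3392$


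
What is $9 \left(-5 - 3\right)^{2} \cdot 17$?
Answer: $9792$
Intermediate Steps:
$9 \left(-5 - 3\right)^{2} \cdot 17 = 9 \left(-8\right)^{2} \cdot 17 = 9 \cdot 64 \cdot 17 = 576 \cdot 17 = 9792$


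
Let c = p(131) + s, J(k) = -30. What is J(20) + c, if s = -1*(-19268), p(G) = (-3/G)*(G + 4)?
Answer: 2519773/131 ≈ 19235.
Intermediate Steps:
p(G) = -3*(4 + G)/G (p(G) = (-3/G)*(4 + G) = -3*(4 + G)/G)
s = 19268
c = 2523703/131 (c = (-3 - 12/131) + 19268 = -405/131 + 19268 = 2523703/131 ≈ 19265.)
J(20) + c = -30 + 2523703/131 = 2519773/131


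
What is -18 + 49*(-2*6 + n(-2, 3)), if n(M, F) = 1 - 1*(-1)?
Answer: -508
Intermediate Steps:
n(M, F) = 2 (n(M, F) = 1 + 1 = 2)
-18 + 49*(-2*6 + n(-2, 3)) = -18 + 49*(-2*6 + 2) = -18 + 49*(-12 + 2) = -18 + 49*(-10) = -18 - 490 = -508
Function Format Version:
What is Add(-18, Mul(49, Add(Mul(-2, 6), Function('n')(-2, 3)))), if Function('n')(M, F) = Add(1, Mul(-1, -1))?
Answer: -508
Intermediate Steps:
Function('n')(M, F) = 2 (Function('n')(M, F) = Add(1, 1) = 2)
Add(-18, Mul(49, Add(Mul(-2, 6), Function('n')(-2, 3)))) = Add(-18, Mul(49, Add(Mul(-2, 6), 2))) = Add(-18, Mul(49, Add(-12, 2))) = Add(-18, Mul(49, -10)) = Add(-18, -490) = -508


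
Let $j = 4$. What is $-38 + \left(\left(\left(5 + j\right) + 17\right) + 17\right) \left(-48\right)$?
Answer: $-2102$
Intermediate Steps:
$-38 + \left(\left(\left(5 + j\right) + 17\right) + 17\right) \left(-48\right) = -38 + \left(\left(\left(5 + 4\right) + 17\right) + 17\right) \left(-48\right) = -38 + \left(\left(9 + 17\right) + 17\right) \left(-48\right) = -38 + \left(26 + 17\right) \left(-48\right) = -38 + 43 \left(-48\right) = -38 - 2064 = -2102$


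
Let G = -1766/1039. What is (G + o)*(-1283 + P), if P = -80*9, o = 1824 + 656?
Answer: -5157632862/1039 ≈ -4.9640e+6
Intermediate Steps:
G = -1766/1039 (G = -1766*1/1039 = -1766/1039 ≈ -1.6997)
o = 2480
P = -720
(G + o)*(-1283 + P) = (-1766/1039 + 2480)*(-1283 - 720) = (2574954/1039)*(-2003) = -5157632862/1039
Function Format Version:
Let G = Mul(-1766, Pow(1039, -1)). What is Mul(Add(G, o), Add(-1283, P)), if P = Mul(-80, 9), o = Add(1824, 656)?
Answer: Rational(-5157632862, 1039) ≈ -4.9640e+6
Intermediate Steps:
G = Rational(-1766, 1039) (G = Mul(-1766, Rational(1, 1039)) = Rational(-1766, 1039) ≈ -1.6997)
o = 2480
P = -720
Mul(Add(G, o), Add(-1283, P)) = Mul(Add(Rational(-1766, 1039), 2480), Add(-1283, -720)) = Mul(Rational(2574954, 1039), -2003) = Rational(-5157632862, 1039)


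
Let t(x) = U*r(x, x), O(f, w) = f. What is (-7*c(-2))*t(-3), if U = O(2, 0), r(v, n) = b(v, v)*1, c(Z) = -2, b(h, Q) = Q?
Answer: -84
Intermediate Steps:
r(v, n) = v (r(v, n) = v*1 = v)
U = 2
t(x) = 2*x
(-7*c(-2))*t(-3) = (-7*(-2))*(2*(-3)) = 14*(-6) = -84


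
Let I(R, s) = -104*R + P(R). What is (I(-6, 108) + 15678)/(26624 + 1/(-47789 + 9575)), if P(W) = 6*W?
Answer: 621588924/1017409535 ≈ 0.61095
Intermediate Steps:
I(R, s) = -98*R (I(R, s) = -104*R + 6*R = -98*R)
(I(-6, 108) + 15678)/(26624 + 1/(-47789 + 9575)) = (-98*(-6) + 15678)/(26624 + 1/(-47789 + 9575)) = (588 + 15678)/(26624 + 1/(-38214)) = 16266/(26624 - 1/38214) = 16266/(1017409535/38214) = 16266*(38214/1017409535) = 621588924/1017409535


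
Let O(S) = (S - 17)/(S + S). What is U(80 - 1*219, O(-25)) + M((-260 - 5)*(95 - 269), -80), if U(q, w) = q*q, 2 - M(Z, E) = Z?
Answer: -26787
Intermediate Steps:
M(Z, E) = 2 - Z
O(S) = (-17 + S)/(2*S) (O(S) = (-17 + S)/((2*S)) = (-17 + S)*(1/(2*S)) = (-17 + S)/(2*S))
U(q, w) = q²
U(80 - 1*219, O(-25)) + M((-260 - 5)*(95 - 269), -80) = (80 - 1*219)² + (2 - (-260 - 5)*(95 - 269)) = (80 - 219)² + (2 - (-265)*(-174)) = (-139)² + (2 - 1*46110) = 19321 + (2 - 46110) = 19321 - 46108 = -26787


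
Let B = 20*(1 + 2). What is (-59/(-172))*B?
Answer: 885/43 ≈ 20.581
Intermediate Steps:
B = 60 (B = 20*3 = 60)
(-59/(-172))*B = -59/(-172)*60 = -59*(-1/172)*60 = (59/172)*60 = 885/43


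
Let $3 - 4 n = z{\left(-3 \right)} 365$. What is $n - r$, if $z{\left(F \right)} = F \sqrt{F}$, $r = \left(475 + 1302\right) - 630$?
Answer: $- \frac{4585}{4} + \frac{1095 i \sqrt{3}}{4} \approx -1146.3 + 474.15 i$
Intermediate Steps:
$r = 1147$ ($r = 1777 - 630 = 1147$)
$z{\left(F \right)} = F^{\frac{3}{2}}$
$n = \frac{3}{4} + \frac{1095 i \sqrt{3}}{4}$ ($n = \frac{3}{4} - \frac{\left(-3\right)^{\frac{3}{2}} \cdot 365}{4} = \frac{3}{4} - \frac{- 3 i \sqrt{3} \cdot 365}{4} = \frac{3}{4} - \frac{\left(-1095\right) i \sqrt{3}}{4} = \frac{3}{4} + \frac{1095 i \sqrt{3}}{4} \approx 0.75 + 474.15 i$)
$n - r = \left(\frac{3}{4} + \frac{1095 i \sqrt{3}}{4}\right) - 1147 = - \frac{4585}{4} + \frac{1095 i \sqrt{3}}{4}$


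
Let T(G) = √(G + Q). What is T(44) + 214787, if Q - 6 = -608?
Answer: 214787 + 3*I*√62 ≈ 2.1479e+5 + 23.622*I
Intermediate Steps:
Q = -602 (Q = 6 - 608 = -602)
T(G) = √(-602 + G) (T(G) = √(G - 602) = √(-602 + G))
T(44) + 214787 = √(-602 + 44) + 214787 = √(-558) + 214787 = 3*I*√62 + 214787 = 214787 + 3*I*√62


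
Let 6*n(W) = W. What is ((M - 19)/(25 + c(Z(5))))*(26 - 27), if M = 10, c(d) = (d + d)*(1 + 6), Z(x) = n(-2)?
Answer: 27/61 ≈ 0.44262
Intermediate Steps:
n(W) = W/6
Z(x) = -1/3 (Z(x) = (1/6)*(-2) = -1/3)
c(d) = 14*d (c(d) = (2*d)*7 = 14*d)
((M - 19)/(25 + c(Z(5))))*(26 - 27) = ((10 - 19)/(25 + 14*(-1/3)))*(26 - 27) = -9/(25 - 14/3)*(-1) = -9/61/3*(-1) = -9*3/61*(-1) = -27/61*(-1) = 27/61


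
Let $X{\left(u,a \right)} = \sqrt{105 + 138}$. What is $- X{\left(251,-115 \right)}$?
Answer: $- 9 \sqrt{3} \approx -15.588$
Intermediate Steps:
$X{\left(u,a \right)} = 9 \sqrt{3}$ ($X{\left(u,a \right)} = \sqrt{243} = 9 \sqrt{3}$)
$- X{\left(251,-115 \right)} = - 9 \sqrt{3}$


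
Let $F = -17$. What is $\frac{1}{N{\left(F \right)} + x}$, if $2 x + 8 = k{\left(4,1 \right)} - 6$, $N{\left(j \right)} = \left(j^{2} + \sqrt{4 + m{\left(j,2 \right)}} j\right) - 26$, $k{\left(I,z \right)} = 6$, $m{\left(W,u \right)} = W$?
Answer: $\frac{259}{70838} + \frac{17 i \sqrt{13}}{70838} \approx 0.0036562 + 0.00086528 i$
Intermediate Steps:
$N{\left(j \right)} = -26 + j^{2} + j \sqrt{4 + j}$ ($N{\left(j \right)} = \left(j^{2} + \sqrt{4 + j} j\right) - 26 = \left(j^{2} + j \sqrt{4 + j}\right) - 26 = -26 + j^{2} + j \sqrt{4 + j}$)
$x = -4$ ($x = -4 + \frac{6 - 6}{2} = -4 + \frac{1}{2} \cdot 0 = -4 + 0 = -4$)
$\frac{1}{N{\left(F \right)} + x} = \frac{1}{\left(-26 + \left(-17\right)^{2} - 17 \sqrt{4 - 17}\right) - 4} = \frac{1}{\left(-26 + 289 - 17 \sqrt{-13}\right) - 4} = \frac{1}{\left(-26 + 289 - 17 i \sqrt{13}\right) - 4} = \frac{1}{\left(263 - 17 i \sqrt{13}\right) - 4} = \frac{1}{259 - 17 i \sqrt{13}}$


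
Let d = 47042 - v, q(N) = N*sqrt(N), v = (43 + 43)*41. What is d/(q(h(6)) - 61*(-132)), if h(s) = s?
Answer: 14599618/2701437 - 10879*sqrt(6)/2701437 ≈ 5.3945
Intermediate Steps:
v = 3526 (v = 86*41 = 3526)
q(N) = N**(3/2)
d = 43516 (d = 47042 - 1*3526 = 47042 - 3526 = 43516)
d/(q(h(6)) - 61*(-132)) = 43516/(6**(3/2) - 61*(-132)) = 43516/(6*sqrt(6) + 8052) = 43516/(8052 + 6*sqrt(6))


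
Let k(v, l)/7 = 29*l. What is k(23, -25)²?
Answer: 25755625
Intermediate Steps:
k(v, l) = 203*l (k(v, l) = 7*(29*l) = 203*l)
k(23, -25)² = (203*(-25))² = (-5075)² = 25755625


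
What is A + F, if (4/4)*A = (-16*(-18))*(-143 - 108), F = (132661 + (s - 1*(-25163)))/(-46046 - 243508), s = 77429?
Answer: -20931514805/289554 ≈ -72289.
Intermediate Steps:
F = -235253/289554 (F = (132661 + (77429 - 1*(-25163)))/(-46046 - 243508) = (132661 + (77429 + 25163))/(-289554) = (132661 + 102592)*(-1/289554) = 235253*(-1/289554) = -235253/289554 ≈ -0.81247)
A = -72288 (A = (-16*(-18))*(-143 - 108) = 288*(-251) = -72288)
A + F = -72288 - 235253/289554 = -20931514805/289554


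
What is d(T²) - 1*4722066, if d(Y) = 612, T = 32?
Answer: -4721454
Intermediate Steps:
d(T²) - 1*4722066 = 612 - 1*4722066 = 612 - 4722066 = -4721454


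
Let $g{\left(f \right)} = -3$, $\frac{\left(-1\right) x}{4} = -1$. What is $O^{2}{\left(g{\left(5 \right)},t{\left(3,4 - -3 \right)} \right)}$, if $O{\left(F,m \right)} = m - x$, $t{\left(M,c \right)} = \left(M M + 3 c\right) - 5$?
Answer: $441$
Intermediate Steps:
$x = 4$ ($x = \left(-4\right) \left(-1\right) = 4$)
$t{\left(M,c \right)} = -5 + M^{2} + 3 c$ ($t{\left(M,c \right)} = \left(M^{2} + 3 c\right) - 5 = -5 + M^{2} + 3 c$)
$O{\left(F,m \right)} = -4 + m$ ($O{\left(F,m \right)} = m - 4 = -4 + m$)
$O^{2}{\left(g{\left(5 \right)},t{\left(3,4 - -3 \right)} \right)} = \left(-4 + \left(-5 + 3^{2} + 3 \left(4 - -3\right)\right)\right)^{2} = \left(-4 + \left(-5 + 9 + 3 \left(4 + 3\right)\right)\right)^{2} = \left(-4 + \left(-5 + 9 + 3 \cdot 7\right)\right)^{2} = \left(-4 + \left(-5 + 9 + 21\right)\right)^{2} = \left(-4 + 25\right)^{2} = 21^{2} = 441$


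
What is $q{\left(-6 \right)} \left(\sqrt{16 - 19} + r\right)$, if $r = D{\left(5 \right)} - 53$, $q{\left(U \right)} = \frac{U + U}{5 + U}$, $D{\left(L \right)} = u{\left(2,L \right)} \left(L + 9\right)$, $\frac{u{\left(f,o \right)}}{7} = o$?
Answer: $5244 + 12 i \sqrt{3} \approx 5244.0 + 20.785 i$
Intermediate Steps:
$u{\left(f,o \right)} = 7 o$
$D{\left(L \right)} = 7 L \left(9 + L\right)$ ($D{\left(L \right)} = 7 L \left(L + 9\right) = 7 L \left(9 + L\right)$)
$q{\left(U \right)} = \frac{2 U}{5 + U}$
$r = 437$ ($r = 7 \cdot 5 \left(9 + 5\right) - 53 = 7 \cdot 5 \cdot 14 - 53 = 490 - 53 = 437$)
$q{\left(-6 \right)} \left(\sqrt{16 - 19} + r\right) = 2 \left(-6\right) \frac{1}{5 - 6} \left(\sqrt{16 - 19} + 437\right) = 2 \left(-6\right) \frac{1}{-1} \left(\sqrt{-3} + 437\right) = 2 \left(-6\right) \left(-1\right) \left(i \sqrt{3} + 437\right) = 12 \left(437 + i \sqrt{3}\right) = 5244 + 12 i \sqrt{3}$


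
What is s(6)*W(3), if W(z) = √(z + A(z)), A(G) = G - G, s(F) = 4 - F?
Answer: -2*√3 ≈ -3.4641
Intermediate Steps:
A(G) = 0
W(z) = √z (W(z) = √(z + 0) = √z)
s(6)*W(3) = (4 - 1*6)*√3 = (4 - 6)*√3 = -2*√3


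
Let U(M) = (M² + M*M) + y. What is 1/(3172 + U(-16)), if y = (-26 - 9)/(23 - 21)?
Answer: 2/7333 ≈ 0.00027274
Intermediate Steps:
y = -35/2 ≈ -17.500
U(M) = -35/2 + 2*M² (U(M) = (M² + M*M) - 35/2 = (M² + M²) - 35/2 = 2*M² - 35/2 = -35/2 + 2*M²)
1/(3172 + U(-16)) = 1/(3172 + (-35/2 + 2*(-16)²)) = 1/(3172 + (-35/2 + 2*256)) = 1/(3172 + (-35/2 + 512)) = 1/(3172 + 989/2) = 1/(7333/2) = 2/7333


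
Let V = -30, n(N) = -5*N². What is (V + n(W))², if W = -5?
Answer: 24025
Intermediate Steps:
(V + n(W))² = (-30 - 5*(-5)²)² = (-30 - 5*25)² = (-30 - 125)² = (-155)² = 24025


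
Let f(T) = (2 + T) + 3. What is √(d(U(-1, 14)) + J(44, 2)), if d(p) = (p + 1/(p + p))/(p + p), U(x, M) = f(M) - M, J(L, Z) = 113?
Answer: √11351/10 ≈ 10.654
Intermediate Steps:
f(T) = 5 + T
U(x, M) = 5 (U(x, M) = (5 + M) - M = 5)
d(p) = (p + 1/(2*p))/(2*p) (d(p) = (p + 1/(2*p))/((2*p)) = (p + 1/(2*p))*(1/(2*p)) = (p + 1/(2*p))/(2*p))
√(d(U(-1, 14)) + J(44, 2)) = √((½ + (¼)/5²) + 113) = √((½ + (¼)*(1/25)) + 113) = √((½ + 1/100) + 113) = √(51/100 + 113) = √(11351/100) = √11351/10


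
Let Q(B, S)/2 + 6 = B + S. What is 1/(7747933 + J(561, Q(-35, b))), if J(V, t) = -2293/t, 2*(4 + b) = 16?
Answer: 74/573349335 ≈ 1.2907e-7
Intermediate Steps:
b = 4 (b = -4 + (1/2)*16 = -4 + 8 = 4)
Q(B, S) = -12 + 2*B + 2*S (Q(B, S) = -12 + 2*(B + S) = -12 + (2*B + 2*S) = -12 + 2*B + 2*S)
1/(7747933 + J(561, Q(-35, b))) = 1/(7747933 - 2293/(-12 + 2*(-35) + 2*4)) = 1/(7747933 - 2293/(-12 - 70 + 8)) = 1/(7747933 - 2293/(-74)) = 1/(7747933 - 2293*(-1/74)) = 1/(7747933 + 2293/74) = 1/(573349335/74) = 74/573349335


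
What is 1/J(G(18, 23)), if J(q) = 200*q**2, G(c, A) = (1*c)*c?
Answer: 1/20995200 ≈ 4.7630e-8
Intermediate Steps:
G(c, A) = c**2 (G(c, A) = c*c = c**2)
1/J(G(18, 23)) = 1/(200*(18**2)**2) = 1/(200*324**2) = 1/(200*104976) = 1/20995200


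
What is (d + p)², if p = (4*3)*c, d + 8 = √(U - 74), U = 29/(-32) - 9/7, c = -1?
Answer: (1120 - I*√238938)²/3136 ≈ 323.81 - 349.15*I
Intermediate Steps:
U = -491/224 (U = 29*(-1/32) - 9*⅐ = -29/32 - 9/7 = -491/224 ≈ -2.1920)
d = -8 + I*√238938/56 (d = -8 + √(-491/224 - 74) = -8 + √(-17067/224) = -8 + I*√238938/56 ≈ -8.0 + 8.7288*I)
p = -12 (p = (4*3)*(-1) = 12*(-1) = -12)
(d + p)² = ((-8 + I*√238938/56) - 12)² = (-20 + I*√238938/56)²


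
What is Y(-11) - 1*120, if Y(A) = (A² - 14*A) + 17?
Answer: 172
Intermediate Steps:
Y(A) = 17 + A² - 14*A
Y(-11) - 1*120 = (17 + (-11)² - 14*(-11)) - 1*120 = (17 + 121 + 154) - 120 = 292 - 120 = 172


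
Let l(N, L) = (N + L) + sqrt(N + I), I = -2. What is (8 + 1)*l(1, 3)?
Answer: 36 + 9*I ≈ 36.0 + 9.0*I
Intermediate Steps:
l(N, L) = L + N + sqrt(-2 + N) (l(N, L) = (N + L) + sqrt(N - 2) = (L + N) + sqrt(-2 + N) = L + N + sqrt(-2 + N))
(8 + 1)*l(1, 3) = (8 + 1)*(3 + 1 + sqrt(-2 + 1)) = 9*(3 + 1 + sqrt(-1)) = 9*(3 + 1 + I) = 9*(4 + I) = 36 + 9*I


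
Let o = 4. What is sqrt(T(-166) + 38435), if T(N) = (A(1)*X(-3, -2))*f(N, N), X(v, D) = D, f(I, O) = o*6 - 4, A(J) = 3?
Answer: sqrt(38315) ≈ 195.74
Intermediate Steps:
f(I, O) = 20 (f(I, O) = 4*6 - 4 = 24 - 4 = 20)
T(N) = -120 (T(N) = (3*(-2))*20 = -6*20 = -120)
sqrt(T(-166) + 38435) = sqrt(-120 + 38435) = sqrt(38315)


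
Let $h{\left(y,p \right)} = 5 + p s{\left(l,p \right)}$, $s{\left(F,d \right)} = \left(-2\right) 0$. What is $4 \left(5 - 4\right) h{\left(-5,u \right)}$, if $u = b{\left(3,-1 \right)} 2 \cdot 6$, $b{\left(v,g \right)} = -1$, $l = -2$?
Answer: $20$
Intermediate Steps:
$u = -12$ ($u = \left(-1\right) 2 \cdot 6 = \left(-2\right) 6 = -12$)
$s{\left(F,d \right)} = 0$
$h{\left(y,p \right)} = 5$ ($h{\left(y,p \right)} = 5 + p 0 = 5 + 0 = 5$)
$4 \left(5 - 4\right) h{\left(-5,u \right)} = 4 \left(5 - 4\right) 5 = 4 \cdot 1 \cdot 5 = 4 \cdot 5 = 20$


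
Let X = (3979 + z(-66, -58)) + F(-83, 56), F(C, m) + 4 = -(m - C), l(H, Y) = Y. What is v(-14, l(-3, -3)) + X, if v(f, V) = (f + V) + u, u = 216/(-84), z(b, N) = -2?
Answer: 26701/7 ≈ 3814.4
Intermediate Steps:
u = -18/7 (u = 216*(-1/84) = -18/7 ≈ -2.5714)
F(C, m) = -4 + C - m (F(C, m) = -4 - (m - C) = -4 + (C - m) = -4 + C - m)
v(f, V) = -18/7 + V + f (v(f, V) = (f + V) - 18/7 = (V + f) - 18/7 = -18/7 + V + f)
X = 3834 (X = (3979 - 2) + (-4 - 83 - 1*56) = 3977 + (-4 - 83 - 56) = 3977 - 143 = 3834)
v(-14, l(-3, -3)) + X = (-18/7 - 3 - 14) + 3834 = -137/7 + 3834 = 26701/7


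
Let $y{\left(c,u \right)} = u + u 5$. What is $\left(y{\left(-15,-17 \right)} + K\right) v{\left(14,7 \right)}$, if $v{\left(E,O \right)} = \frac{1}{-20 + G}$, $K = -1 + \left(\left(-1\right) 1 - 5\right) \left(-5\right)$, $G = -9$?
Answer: $\frac{73}{29} \approx 2.5172$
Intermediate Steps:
$y{\left(c,u \right)} = 6 u$ ($y{\left(c,u \right)} = u + 5 u = 6 u$)
$K = 29$ ($K = -1 + \left(-1 - 5\right) \left(-5\right) = -1 - -30 = -1 + 30 = 29$)
$v{\left(E,O \right)} = - \frac{1}{29}$ ($v{\left(E,O \right)} = \frac{1}{-20 - 9} = \frac{1}{-29} = - \frac{1}{29}$)
$\left(y{\left(-15,-17 \right)} + K\right) v{\left(14,7 \right)} = \left(6 \left(-17\right) + 29\right) \left(- \frac{1}{29}\right) = \left(-102 + 29\right) \left(- \frac{1}{29}\right) = \left(-73\right) \left(- \frac{1}{29}\right) = \frac{73}{29}$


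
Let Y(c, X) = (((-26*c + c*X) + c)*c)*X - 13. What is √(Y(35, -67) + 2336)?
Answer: 3*√839247 ≈ 2748.3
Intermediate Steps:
Y(c, X) = -13 + X*c*(-25*c + X*c) (Y(c, X) = (((-26*c + X*c) + c)*c)*X - 13 = ((-25*c + X*c)*c)*X - 13 = (c*(-25*c + X*c))*X - 13 = X*c*(-25*c + X*c) - 13 = -13 + X*c*(-25*c + X*c))
√(Y(35, -67) + 2336) = √((-13 + (-67)²*35² - 25*(-67)*35²) + 2336) = √((-13 + 4489*1225 - 25*(-67)*1225) + 2336) = √((-13 + 5499025 + 2051875) + 2336) = √(7550887 + 2336) = √7553223 = 3*√839247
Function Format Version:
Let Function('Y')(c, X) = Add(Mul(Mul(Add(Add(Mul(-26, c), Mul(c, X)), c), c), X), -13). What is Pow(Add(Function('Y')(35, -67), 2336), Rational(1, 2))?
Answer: Mul(3, Pow(839247, Rational(1, 2))) ≈ 2748.3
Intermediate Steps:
Function('Y')(c, X) = Add(-13, Mul(X, c, Add(Mul(-25, c), Mul(X, c)))) (Function('Y')(c, X) = Add(Mul(Mul(Add(Add(Mul(-26, c), Mul(X, c)), c), c), X), -13) = Add(Mul(Mul(Add(Mul(-25, c), Mul(X, c)), c), X), -13) = Add(Mul(Mul(c, Add(Mul(-25, c), Mul(X, c))), X), -13) = Add(Mul(X, c, Add(Mul(-25, c), Mul(X, c))), -13) = Add(-13, Mul(X, c, Add(Mul(-25, c), Mul(X, c)))))
Pow(Add(Function('Y')(35, -67), 2336), Rational(1, 2)) = Pow(Add(Add(-13, Mul(Pow(-67, 2), Pow(35, 2)), Mul(-25, -67, Pow(35, 2))), 2336), Rational(1, 2)) = Pow(Add(Add(-13, Mul(4489, 1225), Mul(-25, -67, 1225)), 2336), Rational(1, 2)) = Pow(Add(Add(-13, 5499025, 2051875), 2336), Rational(1, 2)) = Pow(Add(7550887, 2336), Rational(1, 2)) = Pow(7553223, Rational(1, 2)) = Mul(3, Pow(839247, Rational(1, 2)))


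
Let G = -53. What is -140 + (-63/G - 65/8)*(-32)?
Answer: 4344/53 ≈ 81.962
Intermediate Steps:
-140 + (-63/G - 65/8)*(-32) = -140 + (-63/(-53) - 65/8)*(-32) = -140 + (-63*(-1/53) - 65*⅛)*(-32) = -140 + (63/53 - 65/8)*(-32) = -140 - 2941/424*(-32) = -140 + 11764/53 = 4344/53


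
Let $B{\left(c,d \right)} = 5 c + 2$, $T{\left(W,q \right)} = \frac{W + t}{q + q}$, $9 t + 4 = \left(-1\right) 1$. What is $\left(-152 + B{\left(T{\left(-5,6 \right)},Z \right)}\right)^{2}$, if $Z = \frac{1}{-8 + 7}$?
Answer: $\frac{67650625}{2916} \approx 23200.0$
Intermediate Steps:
$t = - \frac{5}{9}$ ($t = - \frac{4}{9} + \frac{\left(-1\right) 1}{9} = - \frac{4}{9} + \frac{1}{9} \left(-1\right) = - \frac{4}{9} - \frac{1}{9} = - \frac{5}{9} \approx -0.55556$)
$Z = -1$ ($Z = \frac{1}{-1} = -1$)
$T{\left(W,q \right)} = \frac{- \frac{5}{9} + W}{2 q}$ ($T{\left(W,q \right)} = \frac{W - \frac{5}{9}}{q + q} = \frac{- \frac{5}{9} + W}{2 q}$)
$B{\left(c,d \right)} = 2 + 5 c$
$\left(-152 + B{\left(T{\left(-5,6 \right)},Z \right)}\right)^{2} = \left(-152 + \left(2 + 5 \frac{-5 + 9 \left(-5\right)}{18 \cdot 6}\right)\right)^{2} = \left(-152 + \left(2 + 5 \cdot \frac{1}{18} \cdot \frac{1}{6} \left(-5 - 45\right)\right)\right)^{2} = \left(-152 + \left(2 + 5 \cdot \frac{1}{18} \cdot \frac{1}{6} \left(-50\right)\right)\right)^{2} = \left(-152 + \left(2 + 5 \left(- \frac{25}{54}\right)\right)\right)^{2} = \left(-152 + \left(2 - \frac{125}{54}\right)\right)^{2} = \left(-152 - \frac{17}{54}\right)^{2} = \left(- \frac{8225}{54}\right)^{2} = \frac{67650625}{2916}$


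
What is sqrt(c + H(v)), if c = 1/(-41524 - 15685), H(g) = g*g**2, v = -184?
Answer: I*sqrt(20388354769325433)/57209 ≈ 2495.9*I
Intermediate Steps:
H(g) = g**3
c = -1/57209 (c = 1/(-57209) = -1/57209 ≈ -1.7480e-5)
sqrt(c + H(v)) = sqrt(-1/57209 + (-184)**3) = sqrt(-1/57209 - 6229504) = sqrt(-356383694337/57209) = I*sqrt(20388354769325433)/57209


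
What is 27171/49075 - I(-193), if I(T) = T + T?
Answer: 18970121/49075 ≈ 386.55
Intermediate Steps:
I(T) = 2*T
27171/49075 - I(-193) = 27171/49075 - 2*(-193) = 27171*(1/49075) - 1*(-386) = 27171/49075 + 386 = 18970121/49075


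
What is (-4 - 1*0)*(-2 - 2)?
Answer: 16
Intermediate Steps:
(-4 - 1*0)*(-2 - 2) = (-4 + 0)*(-4) = -4*(-4) = 16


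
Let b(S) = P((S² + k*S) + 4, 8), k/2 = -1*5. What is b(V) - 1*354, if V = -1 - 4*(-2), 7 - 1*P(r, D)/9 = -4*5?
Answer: -111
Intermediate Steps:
k = -10 (k = 2*(-1*5) = 2*(-5) = -10)
P(r, D) = 243 (P(r, D) = 63 - (-36)*5 = 63 - 9*(-20) = 63 + 180 = 243)
V = 7 (V = -1 + 8 = 7)
b(S) = 243
b(V) - 1*354 = 243 - 1*354 = 243 - 354 = -111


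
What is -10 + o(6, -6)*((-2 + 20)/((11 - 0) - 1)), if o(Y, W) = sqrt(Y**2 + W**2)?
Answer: -10 + 54*sqrt(2)/5 ≈ 5.2735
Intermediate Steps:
o(Y, W) = sqrt(W**2 + Y**2)
-10 + o(6, -6)*((-2 + 20)/((11 - 0) - 1)) = -10 + sqrt((-6)**2 + 6**2)*((-2 + 20)/((11 - 0) - 1)) = -10 + sqrt(36 + 36)*(18/((11 - 1*0) - 1)) = -10 + sqrt(72)*(18/((11 + 0) - 1)) = -10 + (6*sqrt(2))*(18/(11 - 1)) = -10 + (6*sqrt(2))*(18/10) = -10 + (6*sqrt(2))*(18*(1/10)) = -10 + (6*sqrt(2))*(9/5) = -10 + 54*sqrt(2)/5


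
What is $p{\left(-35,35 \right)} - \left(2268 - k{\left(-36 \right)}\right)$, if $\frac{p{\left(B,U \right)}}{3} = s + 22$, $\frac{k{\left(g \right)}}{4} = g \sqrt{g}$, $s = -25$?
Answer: $-2277 - 864 i \approx -2277.0 - 864.0 i$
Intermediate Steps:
$k{\left(g \right)} = 4 g^{\frac{3}{2}}$ ($k{\left(g \right)} = 4 g \sqrt{g} = 4 g^{\frac{3}{2}}$)
$p{\left(B,U \right)} = -9$ ($p{\left(B,U \right)} = 3 \left(-25 + 22\right) = 3 \left(-3\right) = -9$)
$p{\left(-35,35 \right)} - \left(2268 - k{\left(-36 \right)}\right) = -9 - \left(2268 - 4 \left(-36\right)^{\frac{3}{2}}\right) = -9 - \left(2268 - 4 \left(- 216 i\right)\right) = -9 - \left(2268 - - 864 i\right) = -9 - \left(2268 + 864 i\right) = -2277 - 864 i$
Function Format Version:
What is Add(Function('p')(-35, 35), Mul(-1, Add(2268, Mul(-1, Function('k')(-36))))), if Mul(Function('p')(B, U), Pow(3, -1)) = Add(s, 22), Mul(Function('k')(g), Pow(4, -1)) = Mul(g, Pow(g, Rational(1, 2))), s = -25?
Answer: Add(-2277, Mul(-864, I)) ≈ Add(-2277.0, Mul(-864.00, I))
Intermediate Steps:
Function('k')(g) = Mul(4, Pow(g, Rational(3, 2))) (Function('k')(g) = Mul(4, Mul(g, Pow(g, Rational(1, 2)))) = Mul(4, Pow(g, Rational(3, 2))))
Function('p')(B, U) = -9 (Function('p')(B, U) = Mul(3, Add(-25, 22)) = Mul(3, -3) = -9)
Add(Function('p')(-35, 35), Mul(-1, Add(2268, Mul(-1, Function('k')(-36))))) = Add(-9, Mul(-1, Add(2268, Mul(-1, Mul(4, Pow(-36, Rational(3, 2))))))) = Add(-9, Mul(-1, Add(2268, Mul(-1, Mul(4, Mul(-216, I)))))) = Add(-9, Mul(-1, Add(2268, Mul(-1, Mul(-864, I))))) = Add(-9, Mul(-1, Add(2268, Mul(864, I)))) = Add(-9, Add(-2268, Mul(-864, I))) = Add(-2277, Mul(-864, I))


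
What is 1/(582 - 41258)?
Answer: -1/40676 ≈ -2.4585e-5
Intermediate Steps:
1/(582 - 41258) = 1/(-40676) = -1/40676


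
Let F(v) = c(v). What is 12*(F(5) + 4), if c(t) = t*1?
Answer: 108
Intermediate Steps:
c(t) = t
F(v) = v
12*(F(5) + 4) = 12*(5 + 4) = 12*9 = 108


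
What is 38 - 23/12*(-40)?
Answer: 344/3 ≈ 114.67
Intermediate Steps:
38 - 23/12*(-40) = 38 + 230/3 = 344/3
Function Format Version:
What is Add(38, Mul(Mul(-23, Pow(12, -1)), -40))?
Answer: Rational(344, 3) ≈ 114.67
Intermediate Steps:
Add(38, Mul(Mul(-23, Pow(12, -1)), -40)) = Add(38, Mul(Mul(-23, Rational(1, 12)), -40)) = Add(38, Mul(Rational(-23, 12), -40)) = Add(38, Rational(230, 3)) = Rational(344, 3)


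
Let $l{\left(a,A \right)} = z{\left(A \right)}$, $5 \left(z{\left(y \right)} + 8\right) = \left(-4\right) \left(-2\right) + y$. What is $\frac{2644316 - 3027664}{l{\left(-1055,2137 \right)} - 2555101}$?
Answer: $\frac{95837}{638670} \approx 0.15006$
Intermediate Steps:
$z{\left(y \right)} = - \frac{32}{5} + \frac{y}{5}$ ($z{\left(y \right)} = -8 + \frac{\left(-4\right) \left(-2\right) + y}{5} = -8 + \frac{8 + y}{5} = -8 + \left(\frac{8}{5} + \frac{y}{5}\right) = - \frac{32}{5} + \frac{y}{5}$)
$l{\left(a,A \right)} = - \frac{32}{5} + \frac{A}{5}$
$\frac{2644316 - 3027664}{l{\left(-1055,2137 \right)} - 2555101} = \frac{2644316 - 3027664}{\left(- \frac{32}{5} + \frac{1}{5} \cdot 2137\right) - 2555101} = - \frac{383348}{\left(- \frac{32}{5} + \frac{2137}{5}\right) - 2555101} = - \frac{383348}{421 - 2555101} = - \frac{383348}{-2554680} = \left(-383348\right) \left(- \frac{1}{2554680}\right) = \frac{95837}{638670}$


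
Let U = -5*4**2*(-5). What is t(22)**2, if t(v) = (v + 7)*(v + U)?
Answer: 149768644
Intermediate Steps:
U = 400 (U = -5*16*(-5) = -80*(-5) = 400)
t(v) = (7 + v)*(400 + v) (t(v) = (v + 7)*(v + 400) = (7 + v)*(400 + v))
t(22)**2 = (2800 + 22**2 + 407*22)**2 = (2800 + 484 + 8954)**2 = 12238**2 = 149768644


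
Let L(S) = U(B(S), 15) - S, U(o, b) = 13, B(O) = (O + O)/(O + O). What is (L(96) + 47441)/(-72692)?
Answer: -23679/36346 ≈ -0.65149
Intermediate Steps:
B(O) = 1 (B(O) = (2*O)/((2*O)) = (2*O)*(1/(2*O)) = 1)
L(S) = 13 - S
(L(96) + 47441)/(-72692) = ((13 - 1*96) + 47441)/(-72692) = ((13 - 96) + 47441)*(-1/72692) = (-83 + 47441)*(-1/72692) = 47358*(-1/72692) = -23679/36346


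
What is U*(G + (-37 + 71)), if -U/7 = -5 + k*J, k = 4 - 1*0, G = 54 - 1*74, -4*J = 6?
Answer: 1078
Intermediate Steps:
J = -3/2 (J = -¼*6 = -3/2 ≈ -1.5000)
G = -20 (G = 54 - 74 = -20)
k = 4 (k = 4 + 0 = 4)
U = 77 (U = -7*(-5 + 4*(-3/2)) = -7*(-5 - 6) = -7*(-11) = 77)
U*(G + (-37 + 71)) = 77*(-20 + (-37 + 71)) = 77*(-20 + 34) = 77*14 = 1078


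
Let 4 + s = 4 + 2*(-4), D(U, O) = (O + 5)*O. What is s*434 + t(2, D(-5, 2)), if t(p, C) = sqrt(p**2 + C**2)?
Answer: -3472 + 10*sqrt(2) ≈ -3457.9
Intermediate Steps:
D(U, O) = O*(5 + O) (D(U, O) = (5 + O)*O = O*(5 + O))
t(p, C) = sqrt(C**2 + p**2)
s = -8 (s = -4 + (4 + 2*(-4)) = -4 + (4 - 8) = -4 - 4 = -8)
s*434 + t(2, D(-5, 2)) = -8*434 + sqrt((2*(5 + 2))**2 + 2**2) = -3472 + sqrt((2*7)**2 + 4) = -3472 + sqrt(14**2 + 4) = -3472 + sqrt(196 + 4) = -3472 + sqrt(200) = -3472 + 10*sqrt(2)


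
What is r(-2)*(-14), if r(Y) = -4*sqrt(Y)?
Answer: 56*I*sqrt(2) ≈ 79.196*I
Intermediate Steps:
r(-2)*(-14) = -4*I*sqrt(2)*(-14) = 56*I*sqrt(2)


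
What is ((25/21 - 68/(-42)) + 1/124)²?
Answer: 53831569/6780816 ≈ 7.9388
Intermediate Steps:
((25/21 - 68/(-42)) + 1/124)² = ((25*(1/21) - 68*(-1/42)) + 1/124)² = ((25/21 + 34/21) + 1/124)² = (59/21 + 1/124)² = (7337/2604)² = 53831569/6780816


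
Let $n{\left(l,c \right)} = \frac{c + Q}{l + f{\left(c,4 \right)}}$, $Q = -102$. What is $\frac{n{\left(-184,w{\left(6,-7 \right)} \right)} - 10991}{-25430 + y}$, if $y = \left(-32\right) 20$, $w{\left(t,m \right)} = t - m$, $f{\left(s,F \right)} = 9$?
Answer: $\frac{320556}{760375} \approx 0.42158$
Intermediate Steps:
$y = -640$
$n{\left(l,c \right)} = \frac{-102 + c}{9 + l}$ ($n{\left(l,c \right)} = \frac{c - 102}{l + 9} = \frac{-102 + c}{9 + l}$)
$\frac{n{\left(-184,w{\left(6,-7 \right)} \right)} - 10991}{-25430 + y} = \frac{\frac{-102 + \left(6 - -7\right)}{9 - 184} - 10991}{-25430 - 640} = \frac{\frac{-102 + \left(6 + 7\right)}{-175} - 10991}{-26070} = \left(- \frac{-102 + 13}{175} - 10991\right) \left(- \frac{1}{26070}\right) = \left(\left(- \frac{1}{175}\right) \left(-89\right) - 10991\right) \left(- \frac{1}{26070}\right) = \left(\frac{89}{175} - 10991\right) \left(- \frac{1}{26070}\right) = \left(- \frac{1923336}{175}\right) \left(- \frac{1}{26070}\right) = \frac{320556}{760375}$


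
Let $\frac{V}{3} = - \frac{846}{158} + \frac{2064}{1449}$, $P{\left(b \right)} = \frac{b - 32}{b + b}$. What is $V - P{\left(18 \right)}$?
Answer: $- \frac{2610193}{228942} \approx -11.401$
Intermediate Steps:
$P{\left(b \right)} = \frac{-32 + b}{2 b}$
$V = - \frac{149957}{12719}$ ($V = 3 \left(- \frac{846}{158} + \frac{2064}{1449}\right) = 3 \left(\left(-846\right) \frac{1}{158} + 2064 \cdot \frac{1}{1449}\right) = 3 \left(- \frac{423}{79} + \frac{688}{483}\right) = 3 \left(- \frac{149957}{38157}\right) = - \frac{149957}{12719} \approx -11.79$)
$V - P{\left(18 \right)} = - \frac{149957}{12719} - \frac{-32 + 18}{2 \cdot 18} = - \frac{149957}{12719} - \frac{1}{2} \cdot \frac{1}{18} \left(-14\right) = - \frac{149957}{12719} - - \frac{7}{18} = - \frac{149957}{12719} + \frac{7}{18} = - \frac{2610193}{228942}$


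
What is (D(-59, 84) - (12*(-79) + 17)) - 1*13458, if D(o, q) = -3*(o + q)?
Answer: -12602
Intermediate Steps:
D(o, q) = -3*o - 3*q
(D(-59, 84) - (12*(-79) + 17)) - 1*13458 = ((-3*(-59) - 3*84) - (12*(-79) + 17)) - 1*13458 = ((177 - 252) - (-948 + 17)) - 13458 = (-75 - 1*(-931)) - 13458 = (-75 + 931) - 13458 = 856 - 13458 = -12602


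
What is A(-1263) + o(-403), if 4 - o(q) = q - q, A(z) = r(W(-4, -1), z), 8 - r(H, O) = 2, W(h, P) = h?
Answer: 10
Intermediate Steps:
r(H, O) = 6 (r(H, O) = 8 - 1*2 = 8 - 2 = 6)
A(z) = 6
o(q) = 4 (o(q) = 4 - (q - q) = 4 - 1*0 = 4 + 0 = 4)
A(-1263) + o(-403) = 6 + 4 = 10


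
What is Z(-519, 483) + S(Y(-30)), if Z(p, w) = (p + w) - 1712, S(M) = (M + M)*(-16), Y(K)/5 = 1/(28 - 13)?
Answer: -5276/3 ≈ -1758.7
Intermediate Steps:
Y(K) = 1/3 (Y(K) = 5/(28 - 13) = 5/15 = 5*(1/15) = 1/3)
S(M) = -32*M (S(M) = (2*M)*(-16) = -32*M)
Z(p, w) = -1712 + p + w
Z(-519, 483) + S(Y(-30)) = (-1712 - 519 + 483) - 32*1/3 = -1748 - 32/3 = -5276/3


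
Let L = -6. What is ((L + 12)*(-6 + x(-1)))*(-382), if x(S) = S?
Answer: 16044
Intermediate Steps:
((L + 12)*(-6 + x(-1)))*(-382) = ((-6 + 12)*(-6 - 1))*(-382) = (6*(-7))*(-382) = -42*(-382) = 16044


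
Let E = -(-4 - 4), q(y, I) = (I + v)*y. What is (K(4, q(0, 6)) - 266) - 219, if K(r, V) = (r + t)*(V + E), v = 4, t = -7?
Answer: -509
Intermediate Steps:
q(y, I) = y*(4 + I) (q(y, I) = (I + 4)*y = (4 + I)*y = y*(4 + I))
E = 8 (E = -1*(-8) = 8)
K(r, V) = (-7 + r)*(8 + V) (K(r, V) = (r - 7)*(V + 8) = (-7 + r)*(8 + V))
(K(4, q(0, 6)) - 266) - 219 = ((-56 - 0*(4 + 6) + 8*4 + (0*(4 + 6))*4) - 266) - 219 = ((-56 - 0*10 + 32 + (0*10)*4) - 266) - 219 = ((-56 - 7*0 + 32 + 0*4) - 266) - 219 = ((-56 + 0 + 32 + 0) - 266) - 219 = (-24 - 266) - 219 = -290 - 219 = -509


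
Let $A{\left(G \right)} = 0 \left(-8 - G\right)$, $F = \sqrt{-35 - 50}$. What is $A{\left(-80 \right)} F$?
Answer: $0$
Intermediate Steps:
$F = i \sqrt{85}$ ($F = \sqrt{-85} = i \sqrt{85} \approx 9.2195 i$)
$A{\left(G \right)} = 0$
$A{\left(-80 \right)} F = 0 i \sqrt{85} = 0$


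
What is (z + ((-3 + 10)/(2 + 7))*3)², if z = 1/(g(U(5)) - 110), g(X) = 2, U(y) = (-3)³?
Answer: 63001/11664 ≈ 5.4013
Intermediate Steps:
U(y) = -27
z = -1/108 (z = 1/(2 - 110) = 1/(-108) = -1/108 ≈ -0.0092593)
(z + ((-3 + 10)/(2 + 7))*3)² = (-1/108 + ((-3 + 10)/(2 + 7))*3)² = (-1/108 + (7/9)*3)² = (-1/108 + 7/3)² = (251/108)² = 63001/11664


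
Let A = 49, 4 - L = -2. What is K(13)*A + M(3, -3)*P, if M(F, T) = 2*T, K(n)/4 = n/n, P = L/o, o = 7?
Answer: 1336/7 ≈ 190.86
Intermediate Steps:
L = 6 (L = 4 - 1*(-2) = 4 + 2 = 6)
P = 6/7 ≈ 0.85714
K(n) = 4 (K(n) = 4*(n/n) = 4*1 = 4)
K(13)*A + M(3, -3)*P = 4*49 + (2*(-3))*(6/7) = 196 - 6*6/7 = 196 - 36/7 = 1336/7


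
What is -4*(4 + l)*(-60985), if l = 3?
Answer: 1707580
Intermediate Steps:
-4*(4 + l)*(-60985) = -4*(4 + 3)*(-60985) = -4*7*(-60985) = -28*(-60985) = 1707580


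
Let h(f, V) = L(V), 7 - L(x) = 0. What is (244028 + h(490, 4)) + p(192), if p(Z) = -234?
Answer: 243801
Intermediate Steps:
L(x) = 7 (L(x) = 7 - 1*0 = 7 + 0 = 7)
h(f, V) = 7
(244028 + h(490, 4)) + p(192) = (244028 + 7) - 234 = 244035 - 234 = 243801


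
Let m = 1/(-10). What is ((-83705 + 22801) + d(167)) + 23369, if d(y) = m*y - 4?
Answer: -375557/10 ≈ -37556.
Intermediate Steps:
m = -⅒ ≈ -0.10000
d(y) = -4 - y/10 (d(y) = -y/10 - 4 = -4 - y/10)
((-83705 + 22801) + d(167)) + 23369 = ((-83705 + 22801) + (-4 - ⅒*167)) + 23369 = (-60904 + (-4 - 167/10)) + 23369 = (-60904 - 207/10) + 23369 = -609247/10 + 23369 = -375557/10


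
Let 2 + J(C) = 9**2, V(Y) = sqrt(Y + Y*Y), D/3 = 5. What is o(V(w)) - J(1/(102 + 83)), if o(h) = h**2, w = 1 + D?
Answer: 193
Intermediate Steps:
D = 15 (D = 3*5 = 15)
w = 16 (w = 1 + 15 = 16)
V(Y) = sqrt(Y + Y**2)
J(C) = 79 (J(C) = -2 + 9**2 = -2 + 81 = 79)
o(V(w)) - J(1/(102 + 83)) = (sqrt(16*(1 + 16)))**2 - 1*79 = (sqrt(16*17))**2 - 79 = (sqrt(272))**2 - 79 = (4*sqrt(17))**2 - 79 = 272 - 79 = 193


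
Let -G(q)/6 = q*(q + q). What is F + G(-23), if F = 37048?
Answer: 30700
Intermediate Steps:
G(q) = -12*q**2 (G(q) = -6*q*(q + q) = -6*q*2*q = -12*q**2)
F + G(-23) = 37048 - 12*(-23)**2 = 37048 - 12*529 = 37048 - 6348 = 30700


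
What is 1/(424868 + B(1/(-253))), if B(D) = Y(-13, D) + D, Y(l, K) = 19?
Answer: 253/107496410 ≈ 2.3536e-6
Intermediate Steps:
B(D) = 19 + D
1/(424868 + B(1/(-253))) = 1/(424868 + (19 + 1/(-253))) = 1/(424868 + (19 - 1/253)) = 1/(424868 + 4806/253) = 1/(107496410/253) = 253/107496410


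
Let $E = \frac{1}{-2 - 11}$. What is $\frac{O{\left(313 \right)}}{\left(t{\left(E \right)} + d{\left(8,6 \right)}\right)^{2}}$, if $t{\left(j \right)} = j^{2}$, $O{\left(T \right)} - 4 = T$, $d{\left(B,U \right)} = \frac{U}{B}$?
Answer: $\frac{144861392}{261121} \approx 554.77$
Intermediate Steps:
$O{\left(T \right)} = 4 + T$
$E = - \frac{1}{13}$ ($E = \frac{1}{-13} = - \frac{1}{13} \approx -0.076923$)
$\frac{O{\left(313 \right)}}{\left(t{\left(E \right)} + d{\left(8,6 \right)}\right)^{2}} = \frac{4 + 313}{\left(\left(- \frac{1}{13}\right)^{2} + \frac{6}{8}\right)^{2}} = \frac{317}{\left(\frac{1}{169} + 6 \cdot \frac{1}{8}\right)^{2}} = \frac{317}{\left(\frac{1}{169} + \frac{3}{4}\right)^{2}} = \frac{317}{\left(\frac{511}{676}\right)^{2}} = \frac{317}{\frac{261121}{456976}} = 317 \cdot \frac{456976}{261121} = \frac{144861392}{261121}$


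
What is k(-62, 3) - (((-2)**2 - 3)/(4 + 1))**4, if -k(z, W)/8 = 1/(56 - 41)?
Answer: -1003/1875 ≈ -0.53493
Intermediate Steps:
k(z, W) = -8/15 (k(z, W) = -8/(56 - 41) = -8/15)
k(-62, 3) - (((-2)**2 - 3)/(4 + 1))**4 = -8/15 - (((-2)**2 - 3)/(4 + 1))**4 = -8/15 - ((4 - 3)/5)**4 = -8/15 - (1*(1/5))**4 = -8/15 - (1/5)**4 = -8/15 - 1*1/625 = -8/15 - 1/625 = -1003/1875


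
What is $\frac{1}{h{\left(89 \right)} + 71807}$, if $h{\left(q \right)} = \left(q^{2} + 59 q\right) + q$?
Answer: $\frac{1}{85068} \approx 1.1755 \cdot 10^{-5}$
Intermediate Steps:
$h{\left(q \right)} = q^{2} + 60 q$
$\frac{1}{h{\left(89 \right)} + 71807} = \frac{1}{89 \left(60 + 89\right) + 71807} = \frac{1}{89 \cdot 149 + 71807} = \frac{1}{13261 + 71807} = \frac{1}{85068}$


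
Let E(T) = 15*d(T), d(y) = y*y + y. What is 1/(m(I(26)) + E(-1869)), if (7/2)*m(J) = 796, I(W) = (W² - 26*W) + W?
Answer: 7/366587252 ≈ 1.9095e-8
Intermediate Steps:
d(y) = y + y² (d(y) = y² + y = y + y²)
I(W) = W² - 25*W
m(J) = 1592/7 (m(J) = (2/7)*796 = 1592/7)
E(T) = 15*T*(1 + T) (E(T) = 15*(T*(1 + T)) = 15*T*(1 + T))
1/(m(I(26)) + E(-1869)) = 1/(1592/7 + 15*(-1869)*(1 - 1869)) = 1/(1592/7 + 15*(-1869)*(-1868)) = 1/(1592/7 + 52369380) = 1/(366587252/7) = 7/366587252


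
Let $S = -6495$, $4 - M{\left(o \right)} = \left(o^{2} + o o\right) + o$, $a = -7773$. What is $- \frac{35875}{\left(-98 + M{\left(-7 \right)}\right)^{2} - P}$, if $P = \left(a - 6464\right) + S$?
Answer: $- \frac{5125}{7851} \approx -0.65278$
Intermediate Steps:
$M{\left(o \right)} = 4 - o - 2 o^{2}$ ($M{\left(o \right)} = 4 - \left(\left(o^{2} + o o\right) + o\right) = 4 - \left(\left(o^{2} + o^{2}\right) + o\right) = 4 - \left(2 o^{2} + o\right) = 4 - \left(o + 2 o^{2}\right) = 4 - o - 2 o^{2}$)
$P = -20732$ ($P = \left(-7773 - 6464\right) - 6495 = -14237 - 6495 = -20732$)
$- \frac{35875}{\left(-98 + M{\left(-7 \right)}\right)^{2} - P} = - \frac{35875}{\left(-98 - \left(-11 + 98\right)\right)^{2} - -20732} = - \frac{35875}{\left(-98 + \left(4 + 7 - 98\right)\right)^{2} + 20732} = - \frac{35875}{\left(-98 - 87\right)^{2} + 20732} = - \frac{35875}{\left(-185\right)^{2} + 20732} = - \frac{35875}{34225 + 20732} = - \frac{35875}{54957} = \left(-35875\right) \frac{1}{54957} = - \frac{5125}{7851}$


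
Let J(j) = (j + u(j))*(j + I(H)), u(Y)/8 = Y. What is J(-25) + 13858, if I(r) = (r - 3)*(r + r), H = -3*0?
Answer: 19483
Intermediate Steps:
H = 0
u(Y) = 8*Y
I(r) = 2*r*(-3 + r) (I(r) = (-3 + r)*(2*r) = 2*r*(-3 + r))
J(j) = 9*j**2 (J(j) = (j + 8*j)*(j + 2*0*(-3 + 0)) = (9*j)*(j + 2*0*(-3)) = (9*j)*(j + 0) = (9*j)*j = 9*j**2)
J(-25) + 13858 = 9*(-25)**2 + 13858 = 9*625 + 13858 = 5625 + 13858 = 19483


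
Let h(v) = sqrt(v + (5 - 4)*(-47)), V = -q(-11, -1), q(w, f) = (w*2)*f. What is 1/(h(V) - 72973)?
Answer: -72973/5325058798 - I*sqrt(69)/5325058798 ≈ -1.3704e-5 - 1.5599e-9*I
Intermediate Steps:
q(w, f) = 2*f*w (q(w, f) = (2*w)*f = 2*f*w)
V = -22 (V = -2*(-1)*(-11) = -1*22 = -22)
h(v) = sqrt(-47 + v) (h(v) = sqrt(v + 1*(-47)) = sqrt(v - 47) = sqrt(-47 + v))
1/(h(V) - 72973) = 1/(sqrt(-47 - 22) - 72973) = 1/(sqrt(-69) - 72973) = 1/(I*sqrt(69) - 72973) = 1/(-72973 + I*sqrt(69))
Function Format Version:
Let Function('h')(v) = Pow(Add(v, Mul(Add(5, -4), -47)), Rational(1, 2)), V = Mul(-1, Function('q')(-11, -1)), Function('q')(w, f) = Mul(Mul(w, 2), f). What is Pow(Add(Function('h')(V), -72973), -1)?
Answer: Add(Rational(-72973, 5325058798), Mul(Rational(-1, 5325058798), I, Pow(69, Rational(1, 2)))) ≈ Add(-1.3704e-5, Mul(-1.5599e-9, I))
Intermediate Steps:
Function('q')(w, f) = Mul(2, f, w) (Function('q')(w, f) = Mul(Mul(2, w), f) = Mul(2, f, w))
V = -22 (V = Mul(-1, Mul(2, -1, -11)) = Mul(-1, 22) = -22)
Function('h')(v) = Pow(Add(-47, v), Rational(1, 2)) (Function('h')(v) = Pow(Add(v, Mul(1, -47)), Rational(1, 2)) = Pow(Add(v, -47), Rational(1, 2)) = Pow(Add(-47, v), Rational(1, 2)))
Pow(Add(Function('h')(V), -72973), -1) = Pow(Add(Pow(Add(-47, -22), Rational(1, 2)), -72973), -1) = Pow(Add(Pow(-69, Rational(1, 2)), -72973), -1) = Pow(Add(Mul(I, Pow(69, Rational(1, 2))), -72973), -1) = Pow(Add(-72973, Mul(I, Pow(69, Rational(1, 2)))), -1)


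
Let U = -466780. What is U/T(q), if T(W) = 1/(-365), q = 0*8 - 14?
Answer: 170374700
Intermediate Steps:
q = -14 (q = 0 - 14 = -14)
T(W) = -1/365
U/T(q) = -466780/(-1/365) = -466780*(-365) = 170374700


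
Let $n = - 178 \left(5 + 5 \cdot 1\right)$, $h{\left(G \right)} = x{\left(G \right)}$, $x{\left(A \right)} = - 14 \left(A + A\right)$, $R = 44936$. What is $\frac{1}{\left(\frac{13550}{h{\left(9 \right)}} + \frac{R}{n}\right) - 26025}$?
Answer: $- \frac{56070}{1463652109} \approx -3.8308 \cdot 10^{-5}$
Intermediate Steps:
$x{\left(A \right)} = - 28 A$ ($x{\left(A \right)} = - 14 \cdot 2 A = - 28 A$)
$h{\left(G \right)} = - 28 G$
$n = -1780$ ($n = - 178 \left(5 + 5\right) = \left(-178\right) 10 = -1780$)
$\frac{1}{\left(\frac{13550}{h{\left(9 \right)}} + \frac{R}{n}\right) - 26025} = \frac{1}{\left(\frac{13550}{\left(-28\right) 9} + \frac{44936}{-1780}\right) - 26025} = \frac{1}{\left(\frac{13550}{-252} + 44936 \left(- \frac{1}{1780}\right)\right) - 26025} = \frac{1}{\left(13550 \left(- \frac{1}{252}\right) - \frac{11234}{445}\right) - 26025} = \frac{1}{\left(- \frac{6775}{126} - \frac{11234}{445}\right) - 26025} = \frac{1}{- \frac{4430359}{56070} - 26025} = \frac{1}{- \frac{1463652109}{56070}} = - \frac{56070}{1463652109}$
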